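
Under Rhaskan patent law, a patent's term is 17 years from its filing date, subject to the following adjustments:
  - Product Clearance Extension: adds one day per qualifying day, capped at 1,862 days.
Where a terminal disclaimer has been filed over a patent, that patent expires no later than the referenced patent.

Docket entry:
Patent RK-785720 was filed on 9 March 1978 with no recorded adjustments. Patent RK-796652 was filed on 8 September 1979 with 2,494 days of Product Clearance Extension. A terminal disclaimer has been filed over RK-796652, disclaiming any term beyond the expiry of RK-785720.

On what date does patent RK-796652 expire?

Natural term of RK-796652:
  Base: filing + 17 years → 8 September 1996.
  Product Clearance Extension: 2494 days claimed exceeds the 1862-day cap, so +1862 days → 14 October 2001.
Expiry of referenced patent RK-785720:
  Base: filing + 17 years → 9 March 1995.
Terminal disclaimer: RK-796652 expires on the earlier of 14 October 2001 and 9 March 1995.

March 9, 1995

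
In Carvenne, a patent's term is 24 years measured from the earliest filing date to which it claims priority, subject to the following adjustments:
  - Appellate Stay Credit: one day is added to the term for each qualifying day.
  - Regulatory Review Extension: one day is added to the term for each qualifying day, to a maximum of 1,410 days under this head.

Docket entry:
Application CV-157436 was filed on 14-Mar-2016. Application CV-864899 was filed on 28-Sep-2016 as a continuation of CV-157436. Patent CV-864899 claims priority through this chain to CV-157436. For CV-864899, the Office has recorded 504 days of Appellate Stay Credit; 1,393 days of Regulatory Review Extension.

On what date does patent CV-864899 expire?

Earliest priority filing: 14 March 2016.
Base term: 14 March 2016 + 24 years → 14 March 2040.
Appellate Stay Credit: +504 days → 31 July 2041.
Regulatory Review Extension: 1393 days (within the 1410-day cap) → +1393 days → 24 May 2045.

May 24, 2045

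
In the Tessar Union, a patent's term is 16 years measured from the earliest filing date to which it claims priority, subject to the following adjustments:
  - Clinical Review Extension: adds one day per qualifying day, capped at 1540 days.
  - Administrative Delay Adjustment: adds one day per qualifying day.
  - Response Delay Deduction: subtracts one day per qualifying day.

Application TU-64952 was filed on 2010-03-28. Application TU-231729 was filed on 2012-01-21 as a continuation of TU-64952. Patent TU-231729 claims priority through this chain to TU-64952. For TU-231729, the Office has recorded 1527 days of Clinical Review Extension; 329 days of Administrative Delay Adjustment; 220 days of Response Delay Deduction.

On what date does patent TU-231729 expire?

Earliest priority filing: 28 March 2010.
Base term: 28 March 2010 + 16 years → 28 March 2026.
Clinical Review Extension: 1527 days (within the 1540-day cap) → +1527 days → 2 June 2030.
Administrative Delay Adjustment: +329 days → 27 April 2031.
Response Delay Deduction: −220 days → 19 September 2030.

September 19, 2030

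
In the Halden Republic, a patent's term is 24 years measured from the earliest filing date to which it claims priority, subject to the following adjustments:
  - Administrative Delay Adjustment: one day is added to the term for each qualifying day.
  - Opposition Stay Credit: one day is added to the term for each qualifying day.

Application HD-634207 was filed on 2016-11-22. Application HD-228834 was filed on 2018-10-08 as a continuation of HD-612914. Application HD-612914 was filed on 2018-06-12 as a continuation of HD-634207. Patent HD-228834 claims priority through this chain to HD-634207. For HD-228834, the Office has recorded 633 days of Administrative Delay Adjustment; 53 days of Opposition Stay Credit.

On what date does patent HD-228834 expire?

Earliest priority filing: 22 November 2016.
Base term: 22 November 2016 + 24 years → 22 November 2040.
Administrative Delay Adjustment: +633 days → 17 August 2042.
Opposition Stay Credit: +53 days → 9 October 2042.

October 9, 2042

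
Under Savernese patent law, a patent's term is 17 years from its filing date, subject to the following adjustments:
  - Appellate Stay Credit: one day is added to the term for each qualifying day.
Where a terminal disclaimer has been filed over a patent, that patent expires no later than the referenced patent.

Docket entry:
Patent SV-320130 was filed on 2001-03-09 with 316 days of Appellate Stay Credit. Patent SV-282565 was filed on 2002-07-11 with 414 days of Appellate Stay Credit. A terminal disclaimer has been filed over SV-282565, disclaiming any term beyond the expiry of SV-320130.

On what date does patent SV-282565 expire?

Natural term of SV-282565:
  Base: filing + 17 years → 11 July 2019.
  Appellate Stay Credit: +414 days → 28 August 2020.
Expiry of referenced patent SV-320130:
  Base: filing + 17 years → 9 March 2018.
  Appellate Stay Credit: +316 days → 19 January 2019.
Terminal disclaimer: SV-282565 expires on the earlier of 28 August 2020 and 19 January 2019.

2019-01-19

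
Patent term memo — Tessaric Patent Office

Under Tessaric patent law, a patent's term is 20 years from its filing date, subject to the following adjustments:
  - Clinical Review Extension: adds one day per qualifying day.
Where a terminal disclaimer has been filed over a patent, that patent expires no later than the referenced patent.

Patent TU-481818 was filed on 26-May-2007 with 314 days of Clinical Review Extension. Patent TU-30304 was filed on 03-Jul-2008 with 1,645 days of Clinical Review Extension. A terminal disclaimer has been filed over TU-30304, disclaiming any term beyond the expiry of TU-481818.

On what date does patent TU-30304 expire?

Natural term of TU-30304:
  Base: filing + 20 years → 3 July 2028.
  Clinical Review Extension: +1645 days → 3 January 2033.
Expiry of referenced patent TU-481818:
  Base: filing + 20 years → 26 May 2027.
  Clinical Review Extension: +314 days → 4 April 2028.
Terminal disclaimer: TU-30304 expires on the earlier of 3 January 2033 and 4 April 2028.

2028-04-04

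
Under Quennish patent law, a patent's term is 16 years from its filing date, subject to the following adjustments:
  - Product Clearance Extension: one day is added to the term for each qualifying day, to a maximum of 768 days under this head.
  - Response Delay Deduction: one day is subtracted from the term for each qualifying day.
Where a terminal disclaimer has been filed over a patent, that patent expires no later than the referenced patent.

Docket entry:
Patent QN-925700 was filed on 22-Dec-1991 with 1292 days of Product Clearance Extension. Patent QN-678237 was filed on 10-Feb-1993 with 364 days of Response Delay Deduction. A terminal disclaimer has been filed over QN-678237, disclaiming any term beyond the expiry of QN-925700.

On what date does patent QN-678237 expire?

Natural term of QN-678237:
  Base: filing + 16 years → 10 February 2009.
  Response Delay Deduction: −364 days → 12 February 2008.
Expiry of referenced patent QN-925700:
  Base: filing + 16 years → 22 December 2007.
  Product Clearance Extension: 1292 days claimed exceeds the 768-day cap, so +768 days → 28 January 2010.
Terminal disclaimer: QN-678237 expires on the earlier of 12 February 2008 and 28 January 2010.

2008-02-12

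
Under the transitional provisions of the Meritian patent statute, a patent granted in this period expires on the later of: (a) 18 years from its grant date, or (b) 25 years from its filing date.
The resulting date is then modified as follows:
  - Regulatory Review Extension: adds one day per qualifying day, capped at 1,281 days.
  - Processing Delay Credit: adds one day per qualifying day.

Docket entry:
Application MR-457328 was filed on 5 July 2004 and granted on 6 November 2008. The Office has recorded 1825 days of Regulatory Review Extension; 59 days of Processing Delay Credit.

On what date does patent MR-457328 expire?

March 6, 2033

(a) grant + 18 years → 6 November 2026.
(b) filing + 25 years → 5 July 2029.
Later of the two: 5 July 2029.
Regulatory Review Extension: 1825 days claimed exceeds the 1281-day cap, so +1281 days → 6 January 2033.
Processing Delay Credit: +59 days → 6 March 2033.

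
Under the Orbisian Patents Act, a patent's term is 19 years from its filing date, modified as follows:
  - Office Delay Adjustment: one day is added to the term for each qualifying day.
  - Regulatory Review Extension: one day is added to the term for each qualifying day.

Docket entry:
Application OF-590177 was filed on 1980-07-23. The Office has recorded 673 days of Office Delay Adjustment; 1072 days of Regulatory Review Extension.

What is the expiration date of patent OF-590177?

Base term: filing date + 19 years → 23 July 1999.
Office Delay Adjustment: +673 days → 26 May 2001.
Regulatory Review Extension: +1072 days → 2 May 2004.

2004-05-02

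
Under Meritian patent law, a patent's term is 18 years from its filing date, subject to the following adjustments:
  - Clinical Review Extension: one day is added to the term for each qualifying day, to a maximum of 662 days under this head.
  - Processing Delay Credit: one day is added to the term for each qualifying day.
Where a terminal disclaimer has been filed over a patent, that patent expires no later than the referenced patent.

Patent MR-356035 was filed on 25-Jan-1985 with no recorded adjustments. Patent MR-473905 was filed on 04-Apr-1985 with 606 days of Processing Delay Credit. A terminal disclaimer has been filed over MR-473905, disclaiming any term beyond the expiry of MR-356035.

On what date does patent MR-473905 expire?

Natural term of MR-473905:
  Base: filing + 18 years → 4 April 2003.
  Processing Delay Credit: +606 days → 30 November 2004.
Expiry of referenced patent MR-356035:
  Base: filing + 18 years → 25 January 2003.
Terminal disclaimer: MR-473905 expires on the earlier of 30 November 2004 and 25 January 2003.

January 25, 2003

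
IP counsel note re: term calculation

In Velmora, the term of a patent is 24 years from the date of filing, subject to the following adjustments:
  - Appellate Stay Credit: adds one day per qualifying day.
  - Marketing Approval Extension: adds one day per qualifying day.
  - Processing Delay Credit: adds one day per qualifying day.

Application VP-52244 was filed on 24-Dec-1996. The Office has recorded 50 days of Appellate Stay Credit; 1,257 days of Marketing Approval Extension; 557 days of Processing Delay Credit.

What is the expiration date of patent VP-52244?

January 31, 2026

Base term: filing date + 24 years → 24 December 2020.
Appellate Stay Credit: +50 days → 12 February 2021.
Marketing Approval Extension: +1257 days → 23 July 2024.
Processing Delay Credit: +557 days → 31 January 2026.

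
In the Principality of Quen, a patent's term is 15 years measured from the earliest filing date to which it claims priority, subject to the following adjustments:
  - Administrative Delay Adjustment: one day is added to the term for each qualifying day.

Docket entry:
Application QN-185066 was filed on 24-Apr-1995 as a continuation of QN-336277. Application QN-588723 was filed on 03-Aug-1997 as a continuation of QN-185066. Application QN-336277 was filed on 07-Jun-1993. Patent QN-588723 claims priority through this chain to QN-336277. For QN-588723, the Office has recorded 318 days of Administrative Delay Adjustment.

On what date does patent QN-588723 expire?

April 21, 2009

Earliest priority filing: 7 June 1993.
Base term: 7 June 1993 + 15 years → 7 June 2008.
Administrative Delay Adjustment: +318 days → 21 April 2009.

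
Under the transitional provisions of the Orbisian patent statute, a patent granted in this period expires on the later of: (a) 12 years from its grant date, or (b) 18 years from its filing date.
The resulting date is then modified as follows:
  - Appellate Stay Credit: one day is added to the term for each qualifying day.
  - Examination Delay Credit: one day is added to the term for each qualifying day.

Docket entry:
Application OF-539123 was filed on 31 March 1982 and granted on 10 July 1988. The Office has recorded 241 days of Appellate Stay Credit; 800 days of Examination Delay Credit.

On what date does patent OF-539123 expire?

(a) grant + 12 years → 10 July 2000.
(b) filing + 18 years → 31 March 2000.
Later of the two: 10 July 2000.
Appellate Stay Credit: +241 days → 8 March 2001.
Examination Delay Credit: +800 days → 17 May 2003.

2003-05-17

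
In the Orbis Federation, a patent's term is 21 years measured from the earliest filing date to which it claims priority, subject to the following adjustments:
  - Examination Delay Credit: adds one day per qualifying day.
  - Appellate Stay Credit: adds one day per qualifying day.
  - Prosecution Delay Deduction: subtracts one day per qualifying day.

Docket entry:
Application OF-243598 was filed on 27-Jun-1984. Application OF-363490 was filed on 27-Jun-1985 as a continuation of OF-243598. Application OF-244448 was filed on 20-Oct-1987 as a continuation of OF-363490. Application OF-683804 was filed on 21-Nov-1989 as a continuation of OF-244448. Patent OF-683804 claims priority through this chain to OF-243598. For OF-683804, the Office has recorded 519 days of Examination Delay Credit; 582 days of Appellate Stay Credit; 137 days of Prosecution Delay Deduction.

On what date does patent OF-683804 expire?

Earliest priority filing: 27 June 1984.
Base term: 27 June 1984 + 21 years → 27 June 2005.
Examination Delay Credit: +519 days → 28 November 2006.
Appellate Stay Credit: +582 days → 2 July 2008.
Prosecution Delay Deduction: −137 days → 16 February 2008.

2008-02-16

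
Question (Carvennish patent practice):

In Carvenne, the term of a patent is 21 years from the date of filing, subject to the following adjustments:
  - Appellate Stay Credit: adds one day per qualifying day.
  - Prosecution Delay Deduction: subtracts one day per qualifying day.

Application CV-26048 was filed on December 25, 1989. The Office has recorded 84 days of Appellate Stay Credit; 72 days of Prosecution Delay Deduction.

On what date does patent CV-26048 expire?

2011-01-06

Base term: filing date + 21 years → 25 December 2010.
Appellate Stay Credit: +84 days → 19 March 2011.
Prosecution Delay Deduction: −72 days → 6 January 2011.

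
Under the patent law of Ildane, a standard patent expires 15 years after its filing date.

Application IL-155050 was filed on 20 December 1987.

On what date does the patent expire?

Filing date + 15 years → 20 December 2002.

December 20, 2002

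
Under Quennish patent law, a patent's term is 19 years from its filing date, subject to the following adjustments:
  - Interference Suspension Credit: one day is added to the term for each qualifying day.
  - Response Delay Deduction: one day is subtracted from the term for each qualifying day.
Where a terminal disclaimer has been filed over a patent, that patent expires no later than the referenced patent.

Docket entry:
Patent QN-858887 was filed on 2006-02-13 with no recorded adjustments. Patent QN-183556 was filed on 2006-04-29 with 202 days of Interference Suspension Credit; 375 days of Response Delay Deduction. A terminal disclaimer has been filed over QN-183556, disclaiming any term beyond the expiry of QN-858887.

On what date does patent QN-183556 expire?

2024-11-07

Natural term of QN-183556:
  Base: filing + 19 years → 29 April 2025.
  Interference Suspension Credit: +202 days → 17 November 2025.
  Response Delay Deduction: −375 days → 7 November 2024.
Expiry of referenced patent QN-858887:
  Base: filing + 19 years → 13 February 2025.
Terminal disclaimer: QN-183556 expires on the earlier of 7 November 2024 and 13 February 2025.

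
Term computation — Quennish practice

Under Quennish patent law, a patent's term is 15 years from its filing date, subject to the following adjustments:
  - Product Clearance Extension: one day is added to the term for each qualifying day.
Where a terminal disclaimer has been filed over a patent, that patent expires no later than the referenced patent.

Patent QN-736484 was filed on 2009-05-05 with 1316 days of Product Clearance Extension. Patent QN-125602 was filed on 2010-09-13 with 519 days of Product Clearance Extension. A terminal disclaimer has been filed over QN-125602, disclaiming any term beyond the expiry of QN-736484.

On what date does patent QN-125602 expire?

Natural term of QN-125602:
  Base: filing + 15 years → 13 September 2025.
  Product Clearance Extension: +519 days → 14 February 2027.
Expiry of referenced patent QN-736484:
  Base: filing + 15 years → 5 May 2024.
  Product Clearance Extension: +1316 days → 12 December 2027.
Terminal disclaimer: QN-125602 expires on the earlier of 14 February 2027 and 12 December 2027.

February 14, 2027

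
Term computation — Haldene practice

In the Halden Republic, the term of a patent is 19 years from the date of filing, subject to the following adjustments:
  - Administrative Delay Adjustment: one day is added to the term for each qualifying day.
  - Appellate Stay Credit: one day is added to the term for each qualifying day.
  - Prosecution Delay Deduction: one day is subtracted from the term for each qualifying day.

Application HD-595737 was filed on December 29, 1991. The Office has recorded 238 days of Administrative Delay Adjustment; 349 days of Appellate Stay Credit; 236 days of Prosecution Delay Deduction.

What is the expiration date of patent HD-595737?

Base term: filing date + 19 years → 29 December 2010.
Administrative Delay Adjustment: +238 days → 24 August 2011.
Appellate Stay Credit: +349 days → 7 August 2012.
Prosecution Delay Deduction: −236 days → 15 December 2011.

2011-12-15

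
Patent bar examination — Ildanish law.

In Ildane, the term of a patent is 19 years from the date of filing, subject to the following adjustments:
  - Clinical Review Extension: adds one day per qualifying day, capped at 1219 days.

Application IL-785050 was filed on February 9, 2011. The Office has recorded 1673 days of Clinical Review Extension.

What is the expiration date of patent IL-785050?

Base term: filing date + 19 years → 9 February 2030.
Clinical Review Extension: 1673 days claimed exceeds the 1219-day cap, so +1219 days → 12 June 2033.

June 12, 2033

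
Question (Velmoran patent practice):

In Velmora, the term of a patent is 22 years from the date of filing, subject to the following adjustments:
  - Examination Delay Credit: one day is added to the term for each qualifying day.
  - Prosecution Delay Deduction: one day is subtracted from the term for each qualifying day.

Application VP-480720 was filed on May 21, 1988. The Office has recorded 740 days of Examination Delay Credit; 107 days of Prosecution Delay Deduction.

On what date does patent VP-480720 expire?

February 13, 2012

Base term: filing date + 22 years → 21 May 2010.
Examination Delay Credit: +740 days → 30 May 2012.
Prosecution Delay Deduction: −107 days → 13 February 2012.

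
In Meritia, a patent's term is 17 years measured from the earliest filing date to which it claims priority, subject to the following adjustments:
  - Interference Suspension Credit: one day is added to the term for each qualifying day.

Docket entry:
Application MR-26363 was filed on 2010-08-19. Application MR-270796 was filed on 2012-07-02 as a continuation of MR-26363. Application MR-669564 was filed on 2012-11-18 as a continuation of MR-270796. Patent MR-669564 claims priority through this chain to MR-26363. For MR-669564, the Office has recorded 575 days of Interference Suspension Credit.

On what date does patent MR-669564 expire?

Earliest priority filing: 19 August 2010.
Base term: 19 August 2010 + 17 years → 19 August 2027.
Interference Suspension Credit: +575 days → 16 March 2029.

March 16, 2029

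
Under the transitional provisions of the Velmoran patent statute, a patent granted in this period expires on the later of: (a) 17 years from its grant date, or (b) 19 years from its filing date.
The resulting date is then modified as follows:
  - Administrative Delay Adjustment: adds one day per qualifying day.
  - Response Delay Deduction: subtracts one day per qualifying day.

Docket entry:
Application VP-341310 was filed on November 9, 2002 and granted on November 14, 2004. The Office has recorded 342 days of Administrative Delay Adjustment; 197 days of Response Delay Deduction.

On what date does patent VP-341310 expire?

(a) grant + 17 years → 14 November 2021.
(b) filing + 19 years → 9 November 2021.
Later of the two: 14 November 2021.
Administrative Delay Adjustment: +342 days → 22 October 2022.
Response Delay Deduction: −197 days → 8 April 2022.

2022-04-08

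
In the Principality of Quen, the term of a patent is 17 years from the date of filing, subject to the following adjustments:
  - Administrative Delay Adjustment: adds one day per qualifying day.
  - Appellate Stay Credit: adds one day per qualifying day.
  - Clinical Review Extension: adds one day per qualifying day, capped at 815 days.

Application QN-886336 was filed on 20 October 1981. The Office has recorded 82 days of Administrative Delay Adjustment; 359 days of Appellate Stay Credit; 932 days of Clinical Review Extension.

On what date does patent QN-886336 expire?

March 29, 2002

Base term: filing date + 17 years → 20 October 1998.
Administrative Delay Adjustment: +82 days → 10 January 1999.
Appellate Stay Credit: +359 days → 4 January 2000.
Clinical Review Extension: 932 days claimed exceeds the 815-day cap, so +815 days → 29 March 2002.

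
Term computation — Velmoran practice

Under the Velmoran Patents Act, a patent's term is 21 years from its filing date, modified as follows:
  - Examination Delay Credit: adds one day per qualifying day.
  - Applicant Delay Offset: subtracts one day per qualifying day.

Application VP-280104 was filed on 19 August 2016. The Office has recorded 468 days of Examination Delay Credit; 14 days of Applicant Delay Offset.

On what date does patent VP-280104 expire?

November 16, 2038

Base term: filing date + 21 years → 19 August 2037.
Examination Delay Credit: +468 days → 30 November 2038.
Applicant Delay Offset: −14 days → 16 November 2038.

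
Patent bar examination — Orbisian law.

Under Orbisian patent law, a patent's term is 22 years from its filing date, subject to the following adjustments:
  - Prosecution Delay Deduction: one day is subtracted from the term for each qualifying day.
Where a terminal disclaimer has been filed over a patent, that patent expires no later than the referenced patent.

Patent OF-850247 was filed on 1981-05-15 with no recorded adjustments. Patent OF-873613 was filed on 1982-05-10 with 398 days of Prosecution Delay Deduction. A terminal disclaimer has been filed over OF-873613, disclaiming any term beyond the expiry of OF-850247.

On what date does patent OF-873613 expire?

Natural term of OF-873613:
  Base: filing + 22 years → 10 May 2004.
  Prosecution Delay Deduction: −398 days → 8 April 2003.
Expiry of referenced patent OF-850247:
  Base: filing + 22 years → 15 May 2003.
Terminal disclaimer: OF-873613 expires on the earlier of 8 April 2003 and 15 May 2003.

2003-04-08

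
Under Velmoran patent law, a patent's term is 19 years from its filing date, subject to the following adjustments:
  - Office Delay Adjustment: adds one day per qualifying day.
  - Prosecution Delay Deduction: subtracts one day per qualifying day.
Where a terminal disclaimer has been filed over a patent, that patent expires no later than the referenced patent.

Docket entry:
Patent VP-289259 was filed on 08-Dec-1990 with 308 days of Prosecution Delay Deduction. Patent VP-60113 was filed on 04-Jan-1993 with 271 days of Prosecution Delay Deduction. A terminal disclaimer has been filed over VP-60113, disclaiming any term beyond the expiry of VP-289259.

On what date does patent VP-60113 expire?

Natural term of VP-60113:
  Base: filing + 19 years → 4 January 2012.
  Prosecution Delay Deduction: −271 days → 8 April 2011.
Expiry of referenced patent VP-289259:
  Base: filing + 19 years → 8 December 2009.
  Prosecution Delay Deduction: −308 days → 3 February 2009.
Terminal disclaimer: VP-60113 expires on the earlier of 8 April 2011 and 3 February 2009.

2009-02-03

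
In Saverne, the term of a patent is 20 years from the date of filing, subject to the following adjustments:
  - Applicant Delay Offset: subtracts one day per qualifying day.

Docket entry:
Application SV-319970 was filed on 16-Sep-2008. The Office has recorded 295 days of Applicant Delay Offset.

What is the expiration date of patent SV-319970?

Base term: filing date + 20 years → 16 September 2028.
Applicant Delay Offset: −295 days → 26 November 2027.

November 26, 2027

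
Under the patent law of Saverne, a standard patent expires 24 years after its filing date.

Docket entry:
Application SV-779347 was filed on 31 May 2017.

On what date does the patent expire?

Filing date + 24 years → 31 May 2041.

May 31, 2041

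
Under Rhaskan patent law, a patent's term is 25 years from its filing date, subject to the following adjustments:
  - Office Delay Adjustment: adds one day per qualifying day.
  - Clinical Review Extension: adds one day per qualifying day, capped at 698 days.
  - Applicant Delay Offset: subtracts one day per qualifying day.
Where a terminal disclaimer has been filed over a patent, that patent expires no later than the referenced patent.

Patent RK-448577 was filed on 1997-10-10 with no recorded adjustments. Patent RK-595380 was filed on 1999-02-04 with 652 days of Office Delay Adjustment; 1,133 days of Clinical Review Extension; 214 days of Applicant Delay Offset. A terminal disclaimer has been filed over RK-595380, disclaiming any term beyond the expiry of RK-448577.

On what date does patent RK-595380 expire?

2022-10-10

Natural term of RK-595380:
  Base: filing + 25 years → 4 February 2024.
  Office Delay Adjustment: +652 days → 17 November 2025.
  Clinical Review Extension: 1133 days claimed exceeds the 698-day cap, so +698 days → 16 October 2027.
  Applicant Delay Offset: −214 days → 16 March 2027.
Expiry of referenced patent RK-448577:
  Base: filing + 25 years → 10 October 2022.
Terminal disclaimer: RK-595380 expires on the earlier of 16 March 2027 and 10 October 2022.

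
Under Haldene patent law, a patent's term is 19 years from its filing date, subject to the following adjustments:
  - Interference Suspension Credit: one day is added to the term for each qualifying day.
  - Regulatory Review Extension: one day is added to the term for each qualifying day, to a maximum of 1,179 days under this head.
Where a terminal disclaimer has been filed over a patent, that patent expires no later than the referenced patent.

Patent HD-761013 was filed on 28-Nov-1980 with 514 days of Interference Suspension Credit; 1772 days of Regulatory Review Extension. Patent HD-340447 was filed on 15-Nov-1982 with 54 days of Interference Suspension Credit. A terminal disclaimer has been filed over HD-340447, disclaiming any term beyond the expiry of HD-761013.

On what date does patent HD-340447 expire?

Natural term of HD-340447:
  Base: filing + 19 years → 15 November 2001.
  Interference Suspension Credit: +54 days → 8 January 2002.
Expiry of referenced patent HD-761013:
  Base: filing + 19 years → 28 November 1999.
  Interference Suspension Credit: +514 days → 25 April 2001.
  Regulatory Review Extension: 1772 days claimed exceeds the 1179-day cap, so +1179 days → 17 July 2004.
Terminal disclaimer: HD-340447 expires on the earlier of 8 January 2002 and 17 July 2004.

January 8, 2002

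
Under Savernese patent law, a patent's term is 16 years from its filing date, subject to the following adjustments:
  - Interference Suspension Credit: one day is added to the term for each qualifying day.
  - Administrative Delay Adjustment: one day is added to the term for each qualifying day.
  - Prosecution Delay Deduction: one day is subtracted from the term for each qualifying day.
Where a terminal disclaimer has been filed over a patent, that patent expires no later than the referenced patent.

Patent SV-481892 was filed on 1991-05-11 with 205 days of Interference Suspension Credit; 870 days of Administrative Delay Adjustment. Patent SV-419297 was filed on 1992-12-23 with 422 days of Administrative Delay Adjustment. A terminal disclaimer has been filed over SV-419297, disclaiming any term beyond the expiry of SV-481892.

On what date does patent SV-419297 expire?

Natural term of SV-419297:
  Base: filing + 16 years → 23 December 2008.
  Administrative Delay Adjustment: +422 days → 18 February 2010.
Expiry of referenced patent SV-481892:
  Base: filing + 16 years → 11 May 2007.
  Interference Suspension Credit: +205 days → 2 December 2007.
  Administrative Delay Adjustment: +870 days → 20 April 2010.
Terminal disclaimer: SV-419297 expires on the earlier of 18 February 2010 and 20 April 2010.

February 18, 2010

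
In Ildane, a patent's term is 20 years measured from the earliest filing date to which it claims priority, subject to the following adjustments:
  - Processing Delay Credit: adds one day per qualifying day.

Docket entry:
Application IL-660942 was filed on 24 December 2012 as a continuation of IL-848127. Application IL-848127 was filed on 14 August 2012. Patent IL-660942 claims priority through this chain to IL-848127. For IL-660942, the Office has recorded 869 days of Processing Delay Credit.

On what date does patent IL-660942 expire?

Earliest priority filing: 14 August 2012.
Base term: 14 August 2012 + 20 years → 14 August 2032.
Processing Delay Credit: +869 days → 31 December 2034.

December 31, 2034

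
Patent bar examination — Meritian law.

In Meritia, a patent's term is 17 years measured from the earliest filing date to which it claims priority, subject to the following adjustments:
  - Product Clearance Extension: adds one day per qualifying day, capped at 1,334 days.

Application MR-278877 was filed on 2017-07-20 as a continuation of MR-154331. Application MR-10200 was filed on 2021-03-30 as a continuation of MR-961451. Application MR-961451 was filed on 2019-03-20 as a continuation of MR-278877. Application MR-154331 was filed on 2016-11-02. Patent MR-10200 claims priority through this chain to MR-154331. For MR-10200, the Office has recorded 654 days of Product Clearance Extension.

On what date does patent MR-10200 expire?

August 18, 2035

Earliest priority filing: 2 November 2016.
Base term: 2 November 2016 + 17 years → 2 November 2033.
Product Clearance Extension: 654 days (within the 1334-day cap) → +654 days → 18 August 2035.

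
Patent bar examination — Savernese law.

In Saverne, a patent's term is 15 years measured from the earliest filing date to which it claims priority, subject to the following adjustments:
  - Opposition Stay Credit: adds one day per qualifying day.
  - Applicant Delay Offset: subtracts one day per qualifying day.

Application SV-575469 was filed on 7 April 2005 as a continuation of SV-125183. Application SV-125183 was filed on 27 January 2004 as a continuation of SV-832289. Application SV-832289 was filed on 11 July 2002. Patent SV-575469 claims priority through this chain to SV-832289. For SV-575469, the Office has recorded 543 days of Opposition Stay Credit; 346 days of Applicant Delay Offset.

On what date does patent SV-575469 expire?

January 24, 2018

Earliest priority filing: 11 July 2002.
Base term: 11 July 2002 + 15 years → 11 July 2017.
Opposition Stay Credit: +543 days → 5 January 2019.
Applicant Delay Offset: −346 days → 24 January 2018.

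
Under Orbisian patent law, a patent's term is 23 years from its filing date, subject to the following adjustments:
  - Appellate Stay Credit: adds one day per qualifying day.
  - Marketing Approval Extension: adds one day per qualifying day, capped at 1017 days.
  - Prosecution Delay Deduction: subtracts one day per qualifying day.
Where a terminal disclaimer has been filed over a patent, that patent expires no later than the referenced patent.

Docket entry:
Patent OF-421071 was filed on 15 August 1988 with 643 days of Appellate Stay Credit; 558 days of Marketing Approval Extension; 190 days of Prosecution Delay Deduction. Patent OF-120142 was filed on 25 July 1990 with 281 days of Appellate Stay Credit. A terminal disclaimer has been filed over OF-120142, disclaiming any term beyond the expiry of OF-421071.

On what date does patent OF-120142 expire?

May 2, 2014

Natural term of OF-120142:
  Base: filing + 23 years → 25 July 2013.
  Appellate Stay Credit: +281 days → 2 May 2014.
Expiry of referenced patent OF-421071:
  Base: filing + 23 years → 15 August 2011.
  Appellate Stay Credit: +643 days → 19 May 2013.
  Marketing Approval Extension: 558 days (within the 1017-day cap) → +558 days → 28 November 2014.
  Prosecution Delay Deduction: −190 days → 22 May 2014.
Terminal disclaimer: OF-120142 expires on the earlier of 2 May 2014 and 22 May 2014.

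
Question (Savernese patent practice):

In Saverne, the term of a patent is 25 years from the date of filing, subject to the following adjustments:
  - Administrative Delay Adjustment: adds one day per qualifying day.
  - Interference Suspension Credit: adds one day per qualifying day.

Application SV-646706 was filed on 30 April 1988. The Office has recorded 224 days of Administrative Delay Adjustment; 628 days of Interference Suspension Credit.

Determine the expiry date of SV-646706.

2015-08-30

Base term: filing date + 25 years → 30 April 2013.
Administrative Delay Adjustment: +224 days → 10 December 2013.
Interference Suspension Credit: +628 days → 30 August 2015.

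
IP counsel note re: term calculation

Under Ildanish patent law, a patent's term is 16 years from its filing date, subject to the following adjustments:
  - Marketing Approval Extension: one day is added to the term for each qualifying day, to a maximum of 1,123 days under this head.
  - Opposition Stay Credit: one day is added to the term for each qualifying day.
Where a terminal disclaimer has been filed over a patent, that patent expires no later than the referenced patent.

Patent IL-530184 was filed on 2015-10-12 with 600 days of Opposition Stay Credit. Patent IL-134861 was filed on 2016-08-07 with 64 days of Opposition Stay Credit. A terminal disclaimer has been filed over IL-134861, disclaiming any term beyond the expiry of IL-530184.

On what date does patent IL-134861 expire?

Natural term of IL-134861:
  Base: filing + 16 years → 7 August 2032.
  Opposition Stay Credit: +64 days → 10 October 2032.
Expiry of referenced patent IL-530184:
  Base: filing + 16 years → 12 October 2031.
  Opposition Stay Credit: +600 days → 3 June 2033.
Terminal disclaimer: IL-134861 expires on the earlier of 10 October 2032 and 3 June 2033.

2032-10-10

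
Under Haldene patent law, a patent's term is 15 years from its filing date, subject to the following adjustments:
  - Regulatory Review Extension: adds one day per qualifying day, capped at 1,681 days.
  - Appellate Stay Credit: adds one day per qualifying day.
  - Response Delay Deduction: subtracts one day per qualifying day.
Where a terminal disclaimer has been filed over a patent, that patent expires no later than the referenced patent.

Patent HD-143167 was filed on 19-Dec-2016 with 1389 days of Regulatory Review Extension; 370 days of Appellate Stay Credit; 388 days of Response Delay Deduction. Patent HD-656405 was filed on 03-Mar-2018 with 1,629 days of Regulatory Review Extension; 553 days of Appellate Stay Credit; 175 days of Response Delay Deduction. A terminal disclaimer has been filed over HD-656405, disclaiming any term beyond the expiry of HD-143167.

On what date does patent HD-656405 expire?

Natural term of HD-656405:
  Base: filing + 15 years → 3 March 2033.
  Regulatory Review Extension: 1629 days (within the 1681-day cap) → +1629 days → 18 August 2037.
  Appellate Stay Credit: +553 days → 22 February 2039.
  Response Delay Deduction: −175 days → 31 August 2038.
Expiry of referenced patent HD-143167:
  Base: filing + 15 years → 19 December 2031.
  Regulatory Review Extension: 1389 days (within the 1681-day cap) → +1389 days → 8 October 2035.
  Appellate Stay Credit: +370 days → 12 October 2036.
  Response Delay Deduction: −388 days → 20 September 2035.
Terminal disclaimer: HD-656405 expires on the earlier of 31 August 2038 and 20 September 2035.

September 20, 2035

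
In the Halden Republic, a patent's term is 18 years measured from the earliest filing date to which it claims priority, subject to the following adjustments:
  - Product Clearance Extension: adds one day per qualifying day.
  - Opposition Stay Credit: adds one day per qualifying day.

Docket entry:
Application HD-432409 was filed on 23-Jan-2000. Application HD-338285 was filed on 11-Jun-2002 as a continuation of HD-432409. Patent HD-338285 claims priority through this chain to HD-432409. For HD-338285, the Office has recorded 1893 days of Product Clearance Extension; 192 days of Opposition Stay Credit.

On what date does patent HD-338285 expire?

Earliest priority filing: 23 January 2000.
Base term: 23 January 2000 + 18 years → 23 January 2018.
Product Clearance Extension: +1893 days → 31 March 2023.
Opposition Stay Credit: +192 days → 9 October 2023.

October 9, 2023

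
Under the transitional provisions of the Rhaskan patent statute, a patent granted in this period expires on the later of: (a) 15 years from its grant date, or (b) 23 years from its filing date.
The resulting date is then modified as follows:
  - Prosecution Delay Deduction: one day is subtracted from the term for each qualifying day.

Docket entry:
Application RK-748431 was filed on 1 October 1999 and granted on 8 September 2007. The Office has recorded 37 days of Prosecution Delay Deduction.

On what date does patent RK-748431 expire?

(a) grant + 15 years → 8 September 2022.
(b) filing + 23 years → 1 October 2022.
Later of the two: 1 October 2022.
Prosecution Delay Deduction: −37 days → 25 August 2022.

2022-08-25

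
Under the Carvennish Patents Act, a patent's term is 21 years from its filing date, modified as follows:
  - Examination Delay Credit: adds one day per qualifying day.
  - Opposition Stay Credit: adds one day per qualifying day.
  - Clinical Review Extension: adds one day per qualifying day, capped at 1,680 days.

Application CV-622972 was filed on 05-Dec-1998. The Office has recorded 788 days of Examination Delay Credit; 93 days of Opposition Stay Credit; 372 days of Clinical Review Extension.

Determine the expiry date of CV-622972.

2023-05-11

Base term: filing date + 21 years → 5 December 2019.
Examination Delay Credit: +788 days → 31 January 2022.
Opposition Stay Credit: +93 days → 4 May 2022.
Clinical Review Extension: 372 days (within the 1680-day cap) → +372 days → 11 May 2023.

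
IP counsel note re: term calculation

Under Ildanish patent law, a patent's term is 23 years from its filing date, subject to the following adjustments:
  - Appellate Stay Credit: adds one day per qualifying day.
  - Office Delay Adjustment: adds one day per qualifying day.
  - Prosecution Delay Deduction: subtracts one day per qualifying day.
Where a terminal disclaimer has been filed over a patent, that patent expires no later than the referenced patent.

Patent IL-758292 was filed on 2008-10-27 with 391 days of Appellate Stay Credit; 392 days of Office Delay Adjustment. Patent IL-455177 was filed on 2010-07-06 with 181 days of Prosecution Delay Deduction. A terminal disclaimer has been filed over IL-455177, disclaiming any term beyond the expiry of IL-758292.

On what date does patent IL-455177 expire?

Natural term of IL-455177:
  Base: filing + 23 years → 6 July 2033.
  Prosecution Delay Deduction: −181 days → 6 January 2033.
Expiry of referenced patent IL-758292:
  Base: filing + 23 years → 27 October 2031.
  Appellate Stay Credit: +391 days → 21 November 2032.
  Office Delay Adjustment: +392 days → 18 December 2033.
Terminal disclaimer: IL-455177 expires on the earlier of 6 January 2033 and 18 December 2033.

2033-01-06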